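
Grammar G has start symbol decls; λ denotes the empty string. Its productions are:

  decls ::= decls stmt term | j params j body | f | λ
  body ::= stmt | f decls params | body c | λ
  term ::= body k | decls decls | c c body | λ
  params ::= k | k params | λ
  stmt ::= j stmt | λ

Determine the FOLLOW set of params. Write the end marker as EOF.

{ EOF, c, f, j, k }

In decls ::= j params j body: add FIRST(j body) = { j }.
In body ::= f decls params: params is at the end, add FOLLOW(body) = { EOF, c, f, j, k }.
In params ::= k params: params is at the end, add FOLLOW(params) = { EOF, c, f, j, k }.
Union: FOLLOW(params) = { EOF, c, f, j, k }.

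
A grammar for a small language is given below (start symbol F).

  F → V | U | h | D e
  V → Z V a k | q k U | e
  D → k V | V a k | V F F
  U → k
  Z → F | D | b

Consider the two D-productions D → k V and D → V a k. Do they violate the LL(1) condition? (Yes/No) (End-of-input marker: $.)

Yes

FIRST(k V) = { k } and FIRST(V a k) = { b, e, h, k, q }.
Both contain k, so the two alternatives are not disjoint — LL(1) conflict.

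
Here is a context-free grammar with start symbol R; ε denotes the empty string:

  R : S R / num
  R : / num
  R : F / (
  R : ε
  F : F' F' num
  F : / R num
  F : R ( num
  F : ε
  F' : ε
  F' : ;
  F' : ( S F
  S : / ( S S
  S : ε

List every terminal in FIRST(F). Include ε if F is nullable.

{ (, /, ;, num, ε }

From F : F' F' num: F', F' nullable, take FIRST(F') ∪ FIRST(F') ∪ {num} = { (, ;, num }.
F : / R num contributes {/}.
From F : R ( num: R nullable, take FIRST(R) ∪ {(} = { (, /, ;, num }.
F : ε contributes ε.
Union: FIRST(F) = { (, /, ;, num, ε }.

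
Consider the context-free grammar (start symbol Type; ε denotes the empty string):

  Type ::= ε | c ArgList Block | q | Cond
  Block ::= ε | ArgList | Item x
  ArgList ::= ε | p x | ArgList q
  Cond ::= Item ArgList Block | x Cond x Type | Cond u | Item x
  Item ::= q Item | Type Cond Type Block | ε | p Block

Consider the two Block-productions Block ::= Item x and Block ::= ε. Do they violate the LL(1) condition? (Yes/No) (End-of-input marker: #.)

FIRST(Item x) = { c, p, q, u, x } and FIRST(ε) = { ε }.
The second alternative is nullable and FOLLOW(Block) = { #, c, p, q, u, x } shares c with FIRST of the first — conflict.

Yes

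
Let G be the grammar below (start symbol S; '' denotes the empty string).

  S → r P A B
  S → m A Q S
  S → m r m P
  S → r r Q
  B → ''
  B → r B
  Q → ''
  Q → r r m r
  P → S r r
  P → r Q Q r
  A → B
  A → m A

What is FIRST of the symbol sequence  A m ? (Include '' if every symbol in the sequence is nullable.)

{ m, r }

Add FIRST(A)\{''} = { m, r }; A is nullable, continue.
m is a terminal; add {m} and stop.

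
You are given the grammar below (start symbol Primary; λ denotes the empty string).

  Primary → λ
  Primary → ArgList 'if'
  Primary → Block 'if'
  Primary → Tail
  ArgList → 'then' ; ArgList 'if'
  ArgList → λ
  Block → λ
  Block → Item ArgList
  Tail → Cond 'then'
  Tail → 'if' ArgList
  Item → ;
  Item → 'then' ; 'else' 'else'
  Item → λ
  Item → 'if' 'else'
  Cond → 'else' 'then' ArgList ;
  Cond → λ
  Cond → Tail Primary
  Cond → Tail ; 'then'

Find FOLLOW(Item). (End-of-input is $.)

{ 'if', 'then' }

In Block → Item ArgList: add FIRST(ArgList)\{λ} = { 'then' }.
  Since ArgList is nullable, also add FOLLOW(Block) = { 'if' }.
Union: FOLLOW(Item) = { 'if', 'then' }.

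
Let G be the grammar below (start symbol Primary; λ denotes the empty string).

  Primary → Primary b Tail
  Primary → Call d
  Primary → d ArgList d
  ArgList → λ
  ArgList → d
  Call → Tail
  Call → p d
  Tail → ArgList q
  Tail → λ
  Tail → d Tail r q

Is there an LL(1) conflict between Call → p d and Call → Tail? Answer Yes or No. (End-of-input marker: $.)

No

FIRST(p d) = { p } and FIRST(Tail) = { d, q, λ }.
The second is nullable but FOLLOW(Call) = { d } is disjoint from FIRST of the first.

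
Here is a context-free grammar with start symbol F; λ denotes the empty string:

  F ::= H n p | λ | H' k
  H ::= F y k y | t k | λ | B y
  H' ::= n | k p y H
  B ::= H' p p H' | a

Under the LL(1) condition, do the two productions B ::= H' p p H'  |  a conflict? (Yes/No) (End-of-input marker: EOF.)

No

FIRST(H' p p H') = { k, n } and FIRST(a) = { a }.
The FIRST sets are disjoint and neither alternative is nullable — no conflict.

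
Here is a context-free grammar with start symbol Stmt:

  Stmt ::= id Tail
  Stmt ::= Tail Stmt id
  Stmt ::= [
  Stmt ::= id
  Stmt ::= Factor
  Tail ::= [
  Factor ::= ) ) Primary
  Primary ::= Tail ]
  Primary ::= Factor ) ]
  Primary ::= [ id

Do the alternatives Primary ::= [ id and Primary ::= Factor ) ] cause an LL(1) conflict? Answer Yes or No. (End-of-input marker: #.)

FIRST([ id) = { [ } and FIRST(Factor ) ]) = { ) }.
The FIRST sets are disjoint and neither alternative is nullable — no conflict.

No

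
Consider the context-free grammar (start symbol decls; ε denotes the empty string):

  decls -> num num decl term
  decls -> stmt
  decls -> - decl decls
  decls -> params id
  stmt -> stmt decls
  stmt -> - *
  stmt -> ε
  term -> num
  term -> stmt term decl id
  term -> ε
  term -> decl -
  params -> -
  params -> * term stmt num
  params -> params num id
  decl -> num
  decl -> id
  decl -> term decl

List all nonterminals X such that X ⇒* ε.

Directly nullable (have an ε-production): stmt, term.
decls -> stmt with every symbol nullable, so decls is nullable.
No other nonterminal has a production whose RHS symbols are all nullable.

{ decls, stmt, term }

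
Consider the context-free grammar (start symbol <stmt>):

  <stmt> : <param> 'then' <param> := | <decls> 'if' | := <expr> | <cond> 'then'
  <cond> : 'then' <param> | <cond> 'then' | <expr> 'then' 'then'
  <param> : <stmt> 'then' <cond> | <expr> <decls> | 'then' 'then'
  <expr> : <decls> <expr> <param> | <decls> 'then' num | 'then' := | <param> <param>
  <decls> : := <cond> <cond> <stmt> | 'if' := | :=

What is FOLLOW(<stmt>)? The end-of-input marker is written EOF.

<stmt> is the start symbol, so EOF ∈ FOLLOW(<stmt>).
In <param> : <stmt> 'then' <cond>: add FIRST('then' <cond>) = { 'then' }.
In <decls> : := <cond> <cond> <stmt>: <stmt> is at the end, add FOLLOW(<decls>) = { EOF, 'if', 'then', := }.
Union: FOLLOW(<stmt>) = { EOF, 'if', 'then', := }.

{ EOF, 'if', 'then', := }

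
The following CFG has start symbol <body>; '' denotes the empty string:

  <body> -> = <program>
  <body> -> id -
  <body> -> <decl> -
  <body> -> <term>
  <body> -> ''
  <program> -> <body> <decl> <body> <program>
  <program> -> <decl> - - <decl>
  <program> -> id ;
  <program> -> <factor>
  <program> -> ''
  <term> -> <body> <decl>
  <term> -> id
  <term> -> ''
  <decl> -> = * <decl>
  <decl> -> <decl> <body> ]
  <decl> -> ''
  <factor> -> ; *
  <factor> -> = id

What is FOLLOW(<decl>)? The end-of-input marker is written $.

In <body> -> <decl> -: add FIRST(-) = { - }.
In <program> -> <body> <decl> <body> <program>: add FIRST(<body> <program>)\{''} = { -, ;, =, ], id }.
  Since <body> <program> is nullable, also add FOLLOW(<program>) = { $, -, ;, =, ], id }.
In <program> -> <decl> - - <decl>: add FIRST(- - <decl>) = { - }.
In <program> -> <decl> - - <decl>: <decl> is at the end, add FOLLOW(<program>) = { $, -, ;, =, ], id }.
In <term> -> <body> <decl>: <decl> is at the end, add FOLLOW(<term>) = { $, -, ;, =, ], id }.
In <decl> -> = * <decl>: <decl> is at the end, add FOLLOW(<decl>) = { $, -, ;, =, ], id }.
In <decl> -> <decl> <body> ]: add FIRST(<body> ]) = { -, =, ], id }.
Union: FOLLOW(<decl>) = { $, -, ;, =, ], id }.

{ $, -, ;, =, ], id }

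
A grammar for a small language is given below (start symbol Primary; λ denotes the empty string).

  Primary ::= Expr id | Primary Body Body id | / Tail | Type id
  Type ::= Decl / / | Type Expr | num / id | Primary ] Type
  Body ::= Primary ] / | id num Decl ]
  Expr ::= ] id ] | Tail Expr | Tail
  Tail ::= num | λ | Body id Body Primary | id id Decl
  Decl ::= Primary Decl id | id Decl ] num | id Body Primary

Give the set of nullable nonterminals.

Directly nullable (have an λ-production): Tail.
Expr ::= Tail Expr with every symbol nullable, so Expr is nullable.
No other nonterminal has a production whose RHS symbols are all nullable.

{ Expr, Tail }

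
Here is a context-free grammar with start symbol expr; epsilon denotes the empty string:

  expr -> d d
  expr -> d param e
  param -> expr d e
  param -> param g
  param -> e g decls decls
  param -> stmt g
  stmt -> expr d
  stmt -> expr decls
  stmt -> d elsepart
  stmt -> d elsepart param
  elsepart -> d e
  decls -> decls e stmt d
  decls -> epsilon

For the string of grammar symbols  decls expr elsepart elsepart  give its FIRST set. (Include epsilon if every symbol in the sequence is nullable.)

Add FIRST(decls)\{epsilon} = { e }; decls is nullable, continue.
Add FIRST(expr) = { d }; expr is not nullable, stop.

{ d, e }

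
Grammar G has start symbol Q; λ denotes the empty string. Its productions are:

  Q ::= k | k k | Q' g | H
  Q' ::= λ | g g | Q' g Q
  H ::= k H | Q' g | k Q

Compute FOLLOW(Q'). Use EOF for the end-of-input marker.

In Q ::= Q' g: add FIRST(g) = { g }.
In Q' ::= Q' g Q: add FIRST(g Q) = { g }.
In H ::= Q' g: add FIRST(g) = { g }.
Union: FOLLOW(Q') = { g }.

{ g }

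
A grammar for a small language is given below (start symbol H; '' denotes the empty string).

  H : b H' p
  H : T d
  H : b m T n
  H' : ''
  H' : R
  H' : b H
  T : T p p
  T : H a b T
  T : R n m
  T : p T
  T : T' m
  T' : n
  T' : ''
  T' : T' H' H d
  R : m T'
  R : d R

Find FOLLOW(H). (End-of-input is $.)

H is the start symbol, so $ ∈ FOLLOW(H).
In H' : b H: H is at the end, add FOLLOW(H') = { b, d, m, n, p }.
In T : H a b T: add FIRST(a b T) = { a }.
In T' : T' H' H d: add FIRST(d) = { d }.
Union: FOLLOW(H) = { $, a, b, d, m, n, p }.

{ $, a, b, d, m, n, p }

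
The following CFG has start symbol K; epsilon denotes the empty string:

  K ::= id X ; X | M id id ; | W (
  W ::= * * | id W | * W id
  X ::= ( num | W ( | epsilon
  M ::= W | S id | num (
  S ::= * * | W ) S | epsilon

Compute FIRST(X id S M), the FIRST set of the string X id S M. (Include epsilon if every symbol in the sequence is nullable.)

Add FIRST(X)\{epsilon} = { (, *, id }; X is nullable, continue.
id is a terminal; add {id} and stop.

{ (, *, id }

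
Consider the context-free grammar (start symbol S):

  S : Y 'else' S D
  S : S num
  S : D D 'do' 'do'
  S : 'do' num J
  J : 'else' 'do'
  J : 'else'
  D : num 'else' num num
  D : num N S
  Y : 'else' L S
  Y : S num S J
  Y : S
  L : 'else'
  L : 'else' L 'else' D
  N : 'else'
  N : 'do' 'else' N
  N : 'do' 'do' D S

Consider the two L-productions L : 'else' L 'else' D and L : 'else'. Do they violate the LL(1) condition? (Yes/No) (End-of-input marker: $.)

Yes

FIRST('else' L 'else' D) = { 'else' } and FIRST('else') = { 'else' }.
Both contain 'else', so the two alternatives are not disjoint — LL(1) conflict.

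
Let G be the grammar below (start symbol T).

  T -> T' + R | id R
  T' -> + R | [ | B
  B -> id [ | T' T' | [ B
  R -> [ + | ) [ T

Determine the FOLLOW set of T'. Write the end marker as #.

{ +, [, id }

In T -> T' + R: add FIRST(+ R) = { + }.
In B -> T' T': add FIRST(T') = { +, [, id }.
In B -> T' T': T' is at the end, add FOLLOW(B) = { +, [, id }.
Union: FOLLOW(T') = { +, [, id }.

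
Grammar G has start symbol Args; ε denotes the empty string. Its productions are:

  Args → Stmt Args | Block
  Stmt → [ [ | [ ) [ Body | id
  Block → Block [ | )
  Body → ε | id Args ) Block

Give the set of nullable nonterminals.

{ Body }

Directly nullable (have an ε-production): Body.
No other nonterminal has a production whose RHS symbols are all nullable.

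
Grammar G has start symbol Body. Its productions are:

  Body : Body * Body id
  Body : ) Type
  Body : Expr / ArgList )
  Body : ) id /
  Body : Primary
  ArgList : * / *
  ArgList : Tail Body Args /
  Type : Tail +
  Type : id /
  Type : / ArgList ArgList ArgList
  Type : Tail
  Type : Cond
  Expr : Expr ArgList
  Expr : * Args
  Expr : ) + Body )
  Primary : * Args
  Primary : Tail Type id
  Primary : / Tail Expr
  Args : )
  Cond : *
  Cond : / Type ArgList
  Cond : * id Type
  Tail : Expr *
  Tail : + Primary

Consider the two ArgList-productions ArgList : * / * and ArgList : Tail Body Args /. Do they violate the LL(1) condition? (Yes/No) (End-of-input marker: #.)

Yes

FIRST(* / *) = { * } and FIRST(Tail Body Args /) = { ), *, + }.
Both contain *, so the two alternatives are not disjoint — LL(1) conflict.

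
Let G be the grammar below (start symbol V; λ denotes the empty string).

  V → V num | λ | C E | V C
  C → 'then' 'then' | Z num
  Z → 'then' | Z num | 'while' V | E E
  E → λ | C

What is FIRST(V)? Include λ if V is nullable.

From V → V num: V nullable, take FIRST(V) ∪ {num} = { 'then', 'while', num }.
V → λ contributes λ.
From V → C E: add FIRST(C) = { 'then', 'while', num }.
From V → V C: V nullable, take FIRST(V) ∪ FIRST(C) = { 'then', 'while', num }.
Union: FIRST(V) = { 'then', 'while', num, λ }.

{ 'then', 'while', num, λ }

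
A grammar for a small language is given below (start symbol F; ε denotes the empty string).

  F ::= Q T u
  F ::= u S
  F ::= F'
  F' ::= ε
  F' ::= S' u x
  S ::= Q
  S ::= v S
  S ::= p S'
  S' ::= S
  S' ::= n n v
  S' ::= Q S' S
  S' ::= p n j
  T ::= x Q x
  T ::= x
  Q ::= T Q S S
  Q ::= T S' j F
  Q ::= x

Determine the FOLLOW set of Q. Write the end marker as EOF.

{ EOF, j, n, p, u, v, x }

In F ::= Q T u: add FIRST(T u) = { x }.
In S ::= Q: Q is at the end, add FOLLOW(S) = { EOF, j, n, p, u, v, x }.
In S' ::= Q S' S: add FIRST(S' S) = { n, p, v, x }.
In T ::= x Q x: add FIRST(x) = { x }.
In Q ::= T Q S S: add FIRST(S S) = { p, v, x }.
Union: FOLLOW(Q) = { EOF, j, n, p, u, v, x }.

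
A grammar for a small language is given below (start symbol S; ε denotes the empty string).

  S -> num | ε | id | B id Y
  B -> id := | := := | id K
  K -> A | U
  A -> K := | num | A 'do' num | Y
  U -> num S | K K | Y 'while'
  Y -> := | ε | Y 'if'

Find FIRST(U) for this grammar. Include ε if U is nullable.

{ 'do', 'if', 'while', :=, num, ε }

U -> num S contributes {num}.
From U -> K K: K, K nullable, take FIRST(K) ∪ FIRST(K) = { 'do', 'if', 'while', :=, num }; also ε since the whole RHS is nullable.
From U -> Y 'while': Y nullable, take FIRST(Y) ∪ {'while'} = { 'if', 'while', := }.
Union: FIRST(U) = { 'do', 'if', 'while', :=, num, ε }.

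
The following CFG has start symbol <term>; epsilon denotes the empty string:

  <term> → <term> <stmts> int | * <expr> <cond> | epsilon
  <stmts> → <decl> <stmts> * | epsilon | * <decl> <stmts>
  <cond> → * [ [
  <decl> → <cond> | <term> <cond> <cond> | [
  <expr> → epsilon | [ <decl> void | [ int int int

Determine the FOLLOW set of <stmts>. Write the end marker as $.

In <term> → <term> <stmts> int: add FIRST(int) = { int }.
In <stmts> → <decl> <stmts> *: add FIRST(*) = { * }.
In <stmts> → * <decl> <stmts>: <stmts> is at the end, add FOLLOW(<stmts>) = { *, int }.
Union: FOLLOW(<stmts>) = { *, int }.

{ *, int }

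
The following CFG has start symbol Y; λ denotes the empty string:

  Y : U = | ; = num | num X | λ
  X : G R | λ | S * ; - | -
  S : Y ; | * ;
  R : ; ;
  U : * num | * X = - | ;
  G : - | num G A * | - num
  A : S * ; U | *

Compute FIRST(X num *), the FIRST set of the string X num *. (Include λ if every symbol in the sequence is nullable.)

{ *, -, ;, num }

Add FIRST(X)\{λ} = { *, -, ;, num }; X is nullable, continue.
num is a terminal; add {num} and stop.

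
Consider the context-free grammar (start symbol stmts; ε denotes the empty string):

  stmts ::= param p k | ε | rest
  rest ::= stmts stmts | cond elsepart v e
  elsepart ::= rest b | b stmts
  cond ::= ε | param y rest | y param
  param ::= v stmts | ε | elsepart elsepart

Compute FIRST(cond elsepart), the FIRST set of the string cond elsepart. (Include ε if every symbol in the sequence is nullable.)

Add FIRST(cond)\{ε} = { b, p, v, y }; cond is nullable, continue.
Add FIRST(elsepart) = { b, p, v, y }; elsepart is not nullable, stop.

{ b, p, v, y }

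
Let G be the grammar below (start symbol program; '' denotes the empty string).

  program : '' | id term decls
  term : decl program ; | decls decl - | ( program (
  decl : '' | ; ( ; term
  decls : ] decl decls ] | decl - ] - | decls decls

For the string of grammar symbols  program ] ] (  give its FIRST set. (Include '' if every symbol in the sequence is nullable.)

{ ], id }

Add FIRST(program)\{''} = { id }; program is nullable, continue.
] is a terminal; add {]} and stop.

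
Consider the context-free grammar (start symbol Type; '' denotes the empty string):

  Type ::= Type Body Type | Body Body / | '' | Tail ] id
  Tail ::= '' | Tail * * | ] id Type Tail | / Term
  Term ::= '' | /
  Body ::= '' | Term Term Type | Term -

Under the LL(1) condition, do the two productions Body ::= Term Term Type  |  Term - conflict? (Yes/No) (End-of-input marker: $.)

FIRST(Term Term Type) = { *, -, /, ], '' } and FIRST(Term -) = { -, / }.
Both contain -, so the two alternatives are not disjoint — LL(1) conflict.

Yes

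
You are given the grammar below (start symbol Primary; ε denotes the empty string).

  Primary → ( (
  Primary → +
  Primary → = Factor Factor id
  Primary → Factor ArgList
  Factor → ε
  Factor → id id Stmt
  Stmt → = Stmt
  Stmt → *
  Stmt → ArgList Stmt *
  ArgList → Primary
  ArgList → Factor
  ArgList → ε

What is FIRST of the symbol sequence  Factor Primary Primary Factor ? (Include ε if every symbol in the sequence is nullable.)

{ (, +, =, id, ε }

Add FIRST(Factor)\{ε} = { id }; Factor is nullable, continue.
Add FIRST(Primary)\{ε} = { (, +, =, id }; Primary is nullable, continue.
Add FIRST(Primary)\{ε} = { (, +, =, id }; Primary is nullable, continue.
Add FIRST(Factor)\{ε} = { id }; Factor is nullable, continue.
Every symbol is nullable, so include ε.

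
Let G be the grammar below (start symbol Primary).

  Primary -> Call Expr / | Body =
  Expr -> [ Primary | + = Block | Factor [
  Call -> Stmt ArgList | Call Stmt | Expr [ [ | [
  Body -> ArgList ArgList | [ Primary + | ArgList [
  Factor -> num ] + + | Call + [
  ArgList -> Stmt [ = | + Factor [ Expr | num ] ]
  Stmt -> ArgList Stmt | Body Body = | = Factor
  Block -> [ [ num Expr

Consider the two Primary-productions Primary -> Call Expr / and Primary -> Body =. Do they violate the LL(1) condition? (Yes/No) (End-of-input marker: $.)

Yes

FIRST(Call Expr /) = { +, =, [, num } and FIRST(Body =) = { +, =, [, num }.
Both contain +, so the two alternatives are not disjoint — LL(1) conflict.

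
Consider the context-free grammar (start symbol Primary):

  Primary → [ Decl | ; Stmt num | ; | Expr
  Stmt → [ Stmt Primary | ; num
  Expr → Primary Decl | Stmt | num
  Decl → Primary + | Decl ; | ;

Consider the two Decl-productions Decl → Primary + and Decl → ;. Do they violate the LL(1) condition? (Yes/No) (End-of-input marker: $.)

Yes

FIRST(Primary +) = { ;, [, num } and FIRST(;) = { ; }.
Both contain ;, so the two alternatives are not disjoint — LL(1) conflict.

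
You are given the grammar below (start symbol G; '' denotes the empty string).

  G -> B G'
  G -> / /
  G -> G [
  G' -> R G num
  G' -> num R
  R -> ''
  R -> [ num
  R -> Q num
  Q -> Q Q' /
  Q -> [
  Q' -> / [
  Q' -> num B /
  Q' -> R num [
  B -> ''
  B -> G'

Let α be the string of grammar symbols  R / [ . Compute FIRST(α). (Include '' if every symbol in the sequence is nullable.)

Add FIRST(R)\{''} = { [ }; R is nullable, continue.
/ is a terminal; add {/} and stop.

{ /, [ }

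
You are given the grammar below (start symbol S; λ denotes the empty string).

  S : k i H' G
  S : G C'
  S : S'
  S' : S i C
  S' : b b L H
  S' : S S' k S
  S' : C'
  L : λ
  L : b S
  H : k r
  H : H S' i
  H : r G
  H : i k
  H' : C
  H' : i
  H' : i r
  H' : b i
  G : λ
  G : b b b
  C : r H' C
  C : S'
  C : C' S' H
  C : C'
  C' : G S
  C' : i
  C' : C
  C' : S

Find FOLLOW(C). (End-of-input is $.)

In S' : S i C: C is at the end, add FOLLOW(S') = { $, b, i, k, r }.
In H' : C: C is at the end, add FOLLOW(H') = { $, b, i, k, r }.
In C : r H' C: C is at the end, add FOLLOW(C) = { $, b, i, k, r }.
In C' : C: C is at the end, add FOLLOW(C') = { $, b, i, k, r }.
Union: FOLLOW(C) = { $, b, i, k, r }.

{ $, b, i, k, r }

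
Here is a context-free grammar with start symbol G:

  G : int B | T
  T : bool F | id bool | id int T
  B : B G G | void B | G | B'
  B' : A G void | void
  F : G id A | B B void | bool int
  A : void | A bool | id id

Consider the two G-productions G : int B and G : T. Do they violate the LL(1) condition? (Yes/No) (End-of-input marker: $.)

No

FIRST(int B) = { int } and FIRST(T) = { bool, id }.
The FIRST sets are disjoint and neither alternative is nullable — no conflict.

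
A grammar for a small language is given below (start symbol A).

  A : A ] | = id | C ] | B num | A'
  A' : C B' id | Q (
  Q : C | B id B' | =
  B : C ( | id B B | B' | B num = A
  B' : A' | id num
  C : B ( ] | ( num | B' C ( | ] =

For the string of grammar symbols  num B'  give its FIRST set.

num is a terminal; add {num} and stop.

{ num }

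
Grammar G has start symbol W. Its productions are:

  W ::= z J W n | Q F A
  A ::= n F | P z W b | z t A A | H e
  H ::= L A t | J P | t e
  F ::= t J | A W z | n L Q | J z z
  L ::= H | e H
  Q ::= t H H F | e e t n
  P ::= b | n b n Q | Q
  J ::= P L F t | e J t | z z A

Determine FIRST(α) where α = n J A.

{ n }

n is a terminal; add {n} and stop.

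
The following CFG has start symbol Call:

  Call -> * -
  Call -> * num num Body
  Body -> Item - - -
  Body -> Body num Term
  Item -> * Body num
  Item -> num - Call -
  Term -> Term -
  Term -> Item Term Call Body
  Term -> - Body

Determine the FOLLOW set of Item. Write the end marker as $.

{ *, -, num }

In Body -> Item - - -: add FIRST(- - -) = { - }.
In Term -> Item Term Call Body: add FIRST(Term Call Body) = { *, -, num }.
Union: FOLLOW(Item) = { *, -, num }.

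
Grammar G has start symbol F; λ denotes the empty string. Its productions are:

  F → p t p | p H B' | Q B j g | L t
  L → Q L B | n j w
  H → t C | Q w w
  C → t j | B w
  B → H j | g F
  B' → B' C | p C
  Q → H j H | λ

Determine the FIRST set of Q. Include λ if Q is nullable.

From Q → H j H: add FIRST(H) = { t, w }.
Q → λ contributes λ.
Union: FIRST(Q) = { t, w, λ }.

{ t, w, λ }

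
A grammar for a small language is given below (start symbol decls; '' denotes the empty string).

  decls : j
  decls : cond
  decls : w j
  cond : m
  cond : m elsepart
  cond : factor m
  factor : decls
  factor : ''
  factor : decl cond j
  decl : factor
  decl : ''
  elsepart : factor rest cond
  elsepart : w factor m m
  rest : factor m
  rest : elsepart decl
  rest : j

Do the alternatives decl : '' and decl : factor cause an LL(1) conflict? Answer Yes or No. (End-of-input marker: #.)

Yes

FIRST('') = { '' } and FIRST(factor) = { j, m, w, '' }.
Both alternatives are nullable, violating the LL(1) condition.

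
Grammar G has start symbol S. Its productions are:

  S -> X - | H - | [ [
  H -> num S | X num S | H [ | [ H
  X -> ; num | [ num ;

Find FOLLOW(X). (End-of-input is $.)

In S -> X -: add FIRST(-) = { - }.
In H -> X num S: add FIRST(num S) = { num }.
Union: FOLLOW(X) = { -, num }.

{ -, num }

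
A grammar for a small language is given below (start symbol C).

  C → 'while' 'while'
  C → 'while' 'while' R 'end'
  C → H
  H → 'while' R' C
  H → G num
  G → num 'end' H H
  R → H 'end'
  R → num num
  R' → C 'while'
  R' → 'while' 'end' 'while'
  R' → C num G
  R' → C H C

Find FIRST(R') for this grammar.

{ 'while', num }

From R' → C 'while': add FIRST(C) = { 'while', num }.
R' → 'while' 'end' 'while' contributes {'while'}.
From R' → C num G: add FIRST(C) = { 'while', num }.
From R' → C H C: add FIRST(C) = { 'while', num }.
Union: FIRST(R') = { 'while', num }.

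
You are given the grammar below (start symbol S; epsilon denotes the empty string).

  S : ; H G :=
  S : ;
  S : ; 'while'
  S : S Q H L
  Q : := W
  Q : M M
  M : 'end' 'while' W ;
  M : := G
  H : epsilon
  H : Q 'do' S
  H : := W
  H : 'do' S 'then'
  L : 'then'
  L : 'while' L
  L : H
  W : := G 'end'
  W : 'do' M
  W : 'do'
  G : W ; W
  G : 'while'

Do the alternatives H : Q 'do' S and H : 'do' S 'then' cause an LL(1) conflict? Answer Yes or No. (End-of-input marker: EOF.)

No

FIRST(Q 'do' S) = { 'end', := } and FIRST('do' S 'then') = { 'do' }.
The FIRST sets are disjoint and neither alternative is nullable — no conflict.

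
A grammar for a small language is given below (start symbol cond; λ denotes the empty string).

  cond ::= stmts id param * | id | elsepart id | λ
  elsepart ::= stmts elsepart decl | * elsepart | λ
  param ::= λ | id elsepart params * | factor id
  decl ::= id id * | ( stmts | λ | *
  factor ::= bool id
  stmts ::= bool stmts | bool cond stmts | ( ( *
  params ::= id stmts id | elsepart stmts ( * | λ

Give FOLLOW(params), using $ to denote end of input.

{ * }

In param ::= id elsepart params *: add FIRST(*) = { * }.
Union: FOLLOW(params) = { * }.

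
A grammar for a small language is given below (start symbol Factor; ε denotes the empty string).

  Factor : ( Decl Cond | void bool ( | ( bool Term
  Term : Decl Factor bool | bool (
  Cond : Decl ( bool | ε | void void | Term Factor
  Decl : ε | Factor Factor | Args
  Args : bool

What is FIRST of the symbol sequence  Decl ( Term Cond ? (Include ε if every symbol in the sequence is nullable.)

Add FIRST(Decl)\{ε} = { (, bool, void }; Decl is nullable, continue.
( is a terminal; add {(} and stop.

{ (, bool, void }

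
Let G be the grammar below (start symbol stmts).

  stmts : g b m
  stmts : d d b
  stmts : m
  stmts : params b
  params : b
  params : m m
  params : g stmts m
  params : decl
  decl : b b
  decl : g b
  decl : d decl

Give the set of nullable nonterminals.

No nonterminal has an empty production or an RHS whose symbols are all nullable.

{ } (none)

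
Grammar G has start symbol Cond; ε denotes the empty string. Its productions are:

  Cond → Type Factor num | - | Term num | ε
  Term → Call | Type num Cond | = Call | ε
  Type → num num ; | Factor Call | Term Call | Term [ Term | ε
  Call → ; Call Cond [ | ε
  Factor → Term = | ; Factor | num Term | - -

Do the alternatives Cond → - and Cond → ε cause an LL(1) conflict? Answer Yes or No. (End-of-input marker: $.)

Yes

FIRST(-) = { - } and FIRST(ε) = { ε }.
The second alternative is nullable and FOLLOW(Cond) = { $, -, ;, =, [, num } shares - with FIRST of the first — conflict.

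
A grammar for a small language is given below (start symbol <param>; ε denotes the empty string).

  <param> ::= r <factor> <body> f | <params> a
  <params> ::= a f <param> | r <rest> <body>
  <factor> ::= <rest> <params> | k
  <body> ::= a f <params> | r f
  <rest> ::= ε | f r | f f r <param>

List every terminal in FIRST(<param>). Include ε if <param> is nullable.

{ a, r }

<param> ::= r <factor> <body> f contributes {r}.
From <param> ::= <params> a: add FIRST(<params>) = { a, r }.
Union: FIRST(<param>) = { a, r }.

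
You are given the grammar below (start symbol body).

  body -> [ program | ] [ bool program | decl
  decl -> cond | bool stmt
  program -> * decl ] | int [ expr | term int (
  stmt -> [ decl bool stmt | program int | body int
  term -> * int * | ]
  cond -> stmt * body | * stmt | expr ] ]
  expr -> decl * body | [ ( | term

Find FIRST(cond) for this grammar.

From cond -> stmt * body: add FIRST(stmt) = { *, [, ], bool, int }.
cond -> * stmt contributes {*}.
From cond -> expr ] ]: add FIRST(expr) = { *, [, ], bool, int }.
Union: FIRST(cond) = { *, [, ], bool, int }.

{ *, [, ], bool, int }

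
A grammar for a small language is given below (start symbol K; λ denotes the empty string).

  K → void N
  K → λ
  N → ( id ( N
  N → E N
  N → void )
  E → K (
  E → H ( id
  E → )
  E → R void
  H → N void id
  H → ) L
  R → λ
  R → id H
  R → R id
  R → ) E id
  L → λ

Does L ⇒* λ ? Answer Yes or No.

Yes

L has an λ-production, so L ⇒ λ.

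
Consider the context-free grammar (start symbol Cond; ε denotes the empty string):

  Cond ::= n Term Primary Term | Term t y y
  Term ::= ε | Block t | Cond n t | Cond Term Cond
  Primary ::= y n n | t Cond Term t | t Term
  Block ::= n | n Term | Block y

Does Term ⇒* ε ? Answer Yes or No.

Yes

Term has an ε-production, so Term ⇒ ε.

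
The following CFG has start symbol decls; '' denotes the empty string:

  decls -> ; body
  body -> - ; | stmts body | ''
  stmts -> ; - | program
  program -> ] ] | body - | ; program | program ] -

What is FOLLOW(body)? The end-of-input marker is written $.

In decls -> ; body: body is at the end, add FOLLOW(decls) = { $ }.
In body -> stmts body: body is at the end, add FOLLOW(body) = { $, - }.
In program -> body -: add FIRST(-) = { - }.
Union: FOLLOW(body) = { $, - }.

{ $, - }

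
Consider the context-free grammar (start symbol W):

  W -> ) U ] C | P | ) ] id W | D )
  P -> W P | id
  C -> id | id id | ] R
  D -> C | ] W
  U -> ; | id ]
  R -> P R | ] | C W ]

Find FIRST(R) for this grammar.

{ ), ], id }

From R -> P R: add FIRST(P) = { ), ], id }.
R -> ] contributes {]}.
From R -> C W ]: add FIRST(C) = { ], id }.
Union: FIRST(R) = { ), ], id }.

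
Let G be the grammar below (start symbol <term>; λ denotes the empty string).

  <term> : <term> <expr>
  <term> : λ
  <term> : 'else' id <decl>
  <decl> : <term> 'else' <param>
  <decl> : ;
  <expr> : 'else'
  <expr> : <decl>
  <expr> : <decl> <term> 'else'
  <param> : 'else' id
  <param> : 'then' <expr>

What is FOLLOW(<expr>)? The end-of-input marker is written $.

{ $, 'else', ; }

In <term> : <term> <expr>: <expr> is at the end, add FOLLOW(<term>) = { $, 'else', ; }.
In <param> : 'then' <expr>: <expr> is at the end, add FOLLOW(<param>) = { $, 'else', ; }.
Union: FOLLOW(<expr>) = { $, 'else', ; }.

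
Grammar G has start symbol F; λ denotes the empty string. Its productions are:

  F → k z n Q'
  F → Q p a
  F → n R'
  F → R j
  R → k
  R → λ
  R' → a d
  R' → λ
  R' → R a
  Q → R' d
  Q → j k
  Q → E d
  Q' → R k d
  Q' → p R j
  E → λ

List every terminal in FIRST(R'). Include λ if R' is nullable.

{ a, k, λ }

R' → a d contributes {a}.
R' → λ contributes λ.
From R' → R a: R nullable, take FIRST(R) ∪ {a} = { a, k }.
Union: FIRST(R') = { a, k, λ }.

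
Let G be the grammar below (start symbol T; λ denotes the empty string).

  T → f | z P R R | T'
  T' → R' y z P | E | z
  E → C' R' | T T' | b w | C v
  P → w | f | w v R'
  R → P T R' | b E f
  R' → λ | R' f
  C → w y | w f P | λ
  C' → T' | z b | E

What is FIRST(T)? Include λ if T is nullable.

{ b, f, v, w, y, z }

T → f contributes {f}.
T → z P R R contributes {z}.
From T → T': add FIRST(T') = { b, f, v, w, y, z }.
Union: FIRST(T) = { b, f, v, w, y, z }.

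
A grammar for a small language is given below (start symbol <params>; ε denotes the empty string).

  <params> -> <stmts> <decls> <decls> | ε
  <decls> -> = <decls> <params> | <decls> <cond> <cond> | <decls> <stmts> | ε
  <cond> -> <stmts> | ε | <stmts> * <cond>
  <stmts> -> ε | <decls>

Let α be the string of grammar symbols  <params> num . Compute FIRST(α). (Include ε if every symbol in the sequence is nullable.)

{ *, =, num }

Add FIRST(<params>)\{ε} = { *, = }; <params> is nullable, continue.
num is a terminal; add {num} and stop.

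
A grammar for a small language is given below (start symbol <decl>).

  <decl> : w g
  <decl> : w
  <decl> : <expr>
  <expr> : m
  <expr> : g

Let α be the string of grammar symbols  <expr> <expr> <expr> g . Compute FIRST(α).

Add FIRST(<expr>) = { g, m }; <expr> is not nullable, stop.

{ g, m }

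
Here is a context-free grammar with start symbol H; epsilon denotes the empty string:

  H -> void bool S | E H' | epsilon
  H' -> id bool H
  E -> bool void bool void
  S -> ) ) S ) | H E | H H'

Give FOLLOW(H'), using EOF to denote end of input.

In H -> E H': H' is at the end, add FOLLOW(H) = { EOF, ), bool, id }.
In S -> H H': H' is at the end, add FOLLOW(S) = { EOF, ), bool, id }.
Union: FOLLOW(H') = { EOF, ), bool, id }.

{ EOF, ), bool, id }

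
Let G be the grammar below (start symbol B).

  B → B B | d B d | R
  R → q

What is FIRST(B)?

{ d, q }

From B → B B: add FIRST(B) = { d, q }.
B → d B d contributes {d}.
From B → R: add FIRST(R) = { q }.
Union: FIRST(B) = { d, q }.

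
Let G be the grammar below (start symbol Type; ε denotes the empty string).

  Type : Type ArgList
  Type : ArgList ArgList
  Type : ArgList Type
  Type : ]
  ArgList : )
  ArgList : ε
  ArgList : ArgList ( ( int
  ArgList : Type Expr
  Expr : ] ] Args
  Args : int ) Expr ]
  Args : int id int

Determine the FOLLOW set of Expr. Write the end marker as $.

In ArgList : Type Expr: Expr is at the end, add FOLLOW(ArgList) = { $, (, ), ] }.
In Args : int ) Expr ]: add FIRST(]) = { ] }.
Union: FOLLOW(Expr) = { $, (, ), ] }.

{ $, (, ), ] }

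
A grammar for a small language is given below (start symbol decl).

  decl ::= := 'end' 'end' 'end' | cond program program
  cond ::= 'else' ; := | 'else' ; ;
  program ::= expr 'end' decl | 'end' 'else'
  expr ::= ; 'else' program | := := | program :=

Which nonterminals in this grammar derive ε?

{ } (none)

No nonterminal has an empty production or an RHS whose symbols are all nullable.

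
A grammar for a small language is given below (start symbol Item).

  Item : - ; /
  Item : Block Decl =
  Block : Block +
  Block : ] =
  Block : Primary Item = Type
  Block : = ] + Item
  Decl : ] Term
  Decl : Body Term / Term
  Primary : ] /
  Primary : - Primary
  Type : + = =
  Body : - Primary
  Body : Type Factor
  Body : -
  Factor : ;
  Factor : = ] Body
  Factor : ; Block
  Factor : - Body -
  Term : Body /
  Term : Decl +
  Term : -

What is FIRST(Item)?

{ -, =, ] }

Item : - ; / contributes {-}.
From Item : Block Decl =: add FIRST(Block) = { -, =, ] }.
Union: FIRST(Item) = { -, =, ] }.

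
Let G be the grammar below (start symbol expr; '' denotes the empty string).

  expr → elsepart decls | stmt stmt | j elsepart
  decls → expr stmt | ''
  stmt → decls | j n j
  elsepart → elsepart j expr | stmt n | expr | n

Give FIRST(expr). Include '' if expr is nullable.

From expr → elsepart decls: elsepart, decls nullable, take FIRST(elsepart) ∪ FIRST(decls) = { j, n }; also '' since the whole RHS is nullable.
From expr → stmt stmt: stmt, stmt nullable, take FIRST(stmt) ∪ FIRST(stmt) = { j, n }; also '' since the whole RHS is nullable.
expr → j elsepart contributes {j}.
Union: FIRST(expr) = { j, n, '' }.

{ j, n, '' }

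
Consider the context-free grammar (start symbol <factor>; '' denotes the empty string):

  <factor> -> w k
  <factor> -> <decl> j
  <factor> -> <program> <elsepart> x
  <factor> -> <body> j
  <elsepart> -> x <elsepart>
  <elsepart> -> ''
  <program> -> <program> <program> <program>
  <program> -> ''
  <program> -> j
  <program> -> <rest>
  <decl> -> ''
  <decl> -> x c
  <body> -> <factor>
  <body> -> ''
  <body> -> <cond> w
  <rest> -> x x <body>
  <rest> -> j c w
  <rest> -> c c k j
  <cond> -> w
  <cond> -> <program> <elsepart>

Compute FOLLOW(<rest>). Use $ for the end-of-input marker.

{ c, j, w, x }

In <program> -> <rest>: <rest> is at the end, add FOLLOW(<program>) = { c, j, w, x }.
Union: FOLLOW(<rest>) = { c, j, w, x }.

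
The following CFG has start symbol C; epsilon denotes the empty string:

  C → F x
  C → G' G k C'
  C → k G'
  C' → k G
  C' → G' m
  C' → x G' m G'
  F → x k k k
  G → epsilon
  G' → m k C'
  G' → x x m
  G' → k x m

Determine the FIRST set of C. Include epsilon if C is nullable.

From C → F x: add FIRST(F) = { x }.
From C → G' G k C': add FIRST(G') = { k, m, x }.
C → k G' contributes {k}.
Union: FIRST(C) = { k, m, x }.

{ k, m, x }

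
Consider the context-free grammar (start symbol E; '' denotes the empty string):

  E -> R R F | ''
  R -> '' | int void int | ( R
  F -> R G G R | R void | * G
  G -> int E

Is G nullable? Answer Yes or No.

No

Nullable nonterminals: E, R.
No production of G has an RHS whose symbols are all nullable, so G is not nullable.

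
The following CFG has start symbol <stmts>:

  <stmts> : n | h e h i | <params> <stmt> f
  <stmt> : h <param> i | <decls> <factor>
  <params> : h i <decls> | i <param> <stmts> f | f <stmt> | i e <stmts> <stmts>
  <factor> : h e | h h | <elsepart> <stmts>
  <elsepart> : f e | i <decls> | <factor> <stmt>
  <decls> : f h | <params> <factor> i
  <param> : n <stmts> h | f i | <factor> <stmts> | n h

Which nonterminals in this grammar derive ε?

No nonterminal has an empty production or an RHS whose symbols are all nullable.

{ } (none)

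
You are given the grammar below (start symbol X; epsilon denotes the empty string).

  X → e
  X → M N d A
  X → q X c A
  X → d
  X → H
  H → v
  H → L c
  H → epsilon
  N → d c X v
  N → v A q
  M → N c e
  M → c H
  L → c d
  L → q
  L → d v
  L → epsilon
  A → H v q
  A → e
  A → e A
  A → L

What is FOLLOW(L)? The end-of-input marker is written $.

In H → L c: add FIRST(c) = { c }.
In A → L: L is at the end, add FOLLOW(A) = { $, c, q, v }.
Union: FOLLOW(L) = { $, c, q, v }.

{ $, c, q, v }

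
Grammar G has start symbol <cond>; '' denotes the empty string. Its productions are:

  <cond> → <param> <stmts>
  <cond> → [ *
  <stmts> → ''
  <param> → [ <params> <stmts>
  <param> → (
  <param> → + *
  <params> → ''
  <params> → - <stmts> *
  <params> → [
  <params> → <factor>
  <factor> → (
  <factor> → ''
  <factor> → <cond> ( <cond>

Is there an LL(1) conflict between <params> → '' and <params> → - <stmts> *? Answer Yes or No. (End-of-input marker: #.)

FIRST('') = { '' } and FIRST(- <stmts> *) = { - }.
The first is nullable but FOLLOW(<params>) = { #, ( } is disjoint from FIRST of the second.

No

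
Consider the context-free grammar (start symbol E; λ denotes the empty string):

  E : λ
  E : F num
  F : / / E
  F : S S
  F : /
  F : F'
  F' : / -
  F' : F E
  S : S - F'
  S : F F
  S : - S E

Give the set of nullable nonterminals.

{ E }

Directly nullable (have an λ-production): E.
No other nonterminal has a production whose RHS symbols are all nullable.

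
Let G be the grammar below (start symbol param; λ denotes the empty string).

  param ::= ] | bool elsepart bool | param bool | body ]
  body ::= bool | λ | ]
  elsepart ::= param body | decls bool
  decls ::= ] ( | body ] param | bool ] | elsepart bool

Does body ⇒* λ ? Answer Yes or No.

Yes

body has an λ-production, so body ⇒ λ.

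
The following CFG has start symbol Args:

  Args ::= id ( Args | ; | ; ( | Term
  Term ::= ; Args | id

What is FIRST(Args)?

{ ;, id }

Args ::= id ( Args contributes {id}.
Args ::= ; contributes {;}.
Args ::= ; ( contributes {;}.
From Args ::= Term: add FIRST(Term) = { ;, id }.
Union: FIRST(Args) = { ;, id }.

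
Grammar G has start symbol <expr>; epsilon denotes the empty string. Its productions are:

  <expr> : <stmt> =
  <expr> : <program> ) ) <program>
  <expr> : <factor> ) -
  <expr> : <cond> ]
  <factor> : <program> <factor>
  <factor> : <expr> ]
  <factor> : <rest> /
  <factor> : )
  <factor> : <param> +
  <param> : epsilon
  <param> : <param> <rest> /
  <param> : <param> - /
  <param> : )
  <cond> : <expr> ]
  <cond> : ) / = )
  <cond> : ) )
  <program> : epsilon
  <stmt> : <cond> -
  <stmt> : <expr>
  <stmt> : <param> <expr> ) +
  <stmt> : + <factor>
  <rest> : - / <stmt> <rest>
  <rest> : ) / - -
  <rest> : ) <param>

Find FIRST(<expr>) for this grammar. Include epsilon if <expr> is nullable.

From <expr> : <stmt> =: add FIRST(<stmt>) = { ), +, - }.
From <expr> : <program> ) ) <program>: <program> nullable, take FIRST(<program>) ∪ {)} = { ) }.
From <expr> : <factor> ) -: add FIRST(<factor>) = { ), +, - }.
From <expr> : <cond> ]: add FIRST(<cond>) = { ), +, - }.
Union: FIRST(<expr>) = { ), +, - }.

{ ), +, - }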